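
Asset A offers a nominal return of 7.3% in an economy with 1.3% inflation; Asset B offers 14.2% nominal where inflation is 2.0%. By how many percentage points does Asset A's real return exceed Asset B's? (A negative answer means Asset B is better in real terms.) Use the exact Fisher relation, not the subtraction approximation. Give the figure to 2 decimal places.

Asset A real return: 1.073/1.013 − 1 = 5.923%.
Asset B real return: 1.142/1.020 − 1 = 11.961%.
Difference: 5.923 − 11.961 = -6.038 pp.

-6.04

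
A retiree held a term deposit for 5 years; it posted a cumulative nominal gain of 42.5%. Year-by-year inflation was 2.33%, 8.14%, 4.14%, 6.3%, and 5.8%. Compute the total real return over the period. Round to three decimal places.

Cumulative inflation factor: 1.0233 × 1.0814 × 1.0414 × 1.063 × 1.058 ≈ 1.29606.
Nominal growth factor: 1.42500. Real growth factor = 1.42500 / 1.29606 ≈ 1.09948.
Total real return ≈ 9.9484%.

9.948%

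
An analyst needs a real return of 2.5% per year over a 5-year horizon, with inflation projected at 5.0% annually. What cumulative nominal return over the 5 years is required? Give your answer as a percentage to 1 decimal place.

44.4%

Required annual nominal rate: (1+2.5%)(1+5.0%) − 1 = 7.625%.
Cumulative over 5 years: (1 + 0.07625)^5 − 1 ≈ 0.44400.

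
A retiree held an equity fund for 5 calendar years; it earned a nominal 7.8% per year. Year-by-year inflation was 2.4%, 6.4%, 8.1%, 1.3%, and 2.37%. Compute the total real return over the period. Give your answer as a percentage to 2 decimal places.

19.19%

Cumulative inflation factor: 1.024 × 1.064 × 1.081 × 1.013 × 1.0237 ≈ 1.22138.
Nominal growth factor: 1.45577. Real growth factor = 1.45577 / 1.22138 ≈ 1.19191.
Total real return ≈ 19.1913%.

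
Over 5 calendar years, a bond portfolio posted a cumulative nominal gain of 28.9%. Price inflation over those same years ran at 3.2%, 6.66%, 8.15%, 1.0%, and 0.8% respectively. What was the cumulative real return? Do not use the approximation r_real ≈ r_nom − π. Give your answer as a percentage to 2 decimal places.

6.36%

Cumulative inflation factor: 1.032 × 1.0666 × 1.0815 × 1.010 × 1.008 ≈ 1.21196.
Nominal growth factor: 1.28900. Real growth factor = 1.28900 / 1.21196 ≈ 1.06356.
Total real return ≈ 6.3563%.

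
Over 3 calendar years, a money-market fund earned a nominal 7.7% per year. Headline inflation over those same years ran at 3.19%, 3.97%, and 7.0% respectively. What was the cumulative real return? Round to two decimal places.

Cumulative inflation factor: 1.0319 × 1.0397 × 1.070 ≈ 1.14797.
Nominal growth factor: 1.24924. Real growth factor = 1.24924 / 1.14797 ≈ 1.08822.
Total real return ≈ 8.8222%.

8.82%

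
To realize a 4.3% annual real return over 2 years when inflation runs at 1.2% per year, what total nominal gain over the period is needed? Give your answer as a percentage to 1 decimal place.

Required annual nominal rate: (1+4.3%)(1+1.2%) − 1 = 5.5516%.
Cumulative over 2 years: (1 + 0.055516)^2 − 1 ≈ 0.11411.

11.4%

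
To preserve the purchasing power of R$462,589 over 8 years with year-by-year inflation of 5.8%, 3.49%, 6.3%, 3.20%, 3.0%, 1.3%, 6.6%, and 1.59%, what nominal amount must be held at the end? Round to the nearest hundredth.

R$627,837.36

Cumulative price-level factor: 1.058 × 1.0349 × 1.063 × 1.0320 × 1.030 × 1.013 × 1.066 × 1.0159 ≈ 1.3572250026.
The nominal amount required is R$462,589 scaled up by that factor.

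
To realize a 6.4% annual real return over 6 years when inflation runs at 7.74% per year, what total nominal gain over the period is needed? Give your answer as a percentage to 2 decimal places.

Required annual nominal rate: (1+6.4%)(1+7.74%) − 1 = 14.63536%.
Cumulative over 6 years: (1 + 0.1463536)^6 − 1 ≈ 1.26940.

126.94%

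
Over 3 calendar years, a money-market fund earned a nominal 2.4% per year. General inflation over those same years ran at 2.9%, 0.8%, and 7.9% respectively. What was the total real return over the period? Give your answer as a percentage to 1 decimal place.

-4.1%

Cumulative inflation factor: 1.029 × 1.008 × 1.079 ≈ 1.11917.
Nominal growth factor: 1.07374. Real growth factor = 1.07374 / 1.11917 ≈ 0.95941.
Total real return ≈ -4.0594%.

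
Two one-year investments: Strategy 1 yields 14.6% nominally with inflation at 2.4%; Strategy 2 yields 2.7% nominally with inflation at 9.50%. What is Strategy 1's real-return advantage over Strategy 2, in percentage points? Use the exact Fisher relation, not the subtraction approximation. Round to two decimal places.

Strategy 1 real return: 1.146/1.024 − 1 = 11.914%.
Strategy 2 real return: 1.027/1.0950 − 1 = -6.210%.
Difference: 11.914 − (-6.210) = 18.124 pp.

18.12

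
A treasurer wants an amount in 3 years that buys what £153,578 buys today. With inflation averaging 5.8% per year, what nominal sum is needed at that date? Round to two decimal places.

Cumulative price-level factor: (1+5.8%)^3 = 1.184287112.
The nominal amount required is £153,578 scaled up by that factor.

£181,880.45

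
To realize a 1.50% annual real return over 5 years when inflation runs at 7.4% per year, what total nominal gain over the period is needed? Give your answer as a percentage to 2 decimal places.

Required annual nominal rate: (1+1.50%)(1+7.4%) − 1 = 9.011%.
Cumulative over 5 years: (1 + 0.09011)^5 − 1 ≈ 0.53940.

53.94%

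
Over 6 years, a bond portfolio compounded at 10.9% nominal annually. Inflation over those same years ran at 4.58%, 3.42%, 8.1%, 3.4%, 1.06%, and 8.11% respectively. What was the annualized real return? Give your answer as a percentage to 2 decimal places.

Cumulative inflation factor: 1.0458 × 1.0342 × 1.081 × 1.034 × 1.0106 × 1.0811 ≈ 1.32082.
Nominal growth factor: 1.86033. Real growth factor = 1.86033 / 1.32082 ≈ 1.40846.
Annualized: 1.40846^(1/6) − 1 ≈ 0.05874.

5.87%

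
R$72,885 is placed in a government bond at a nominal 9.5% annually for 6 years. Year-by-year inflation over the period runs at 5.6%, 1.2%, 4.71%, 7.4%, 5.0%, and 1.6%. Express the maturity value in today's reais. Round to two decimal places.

R$97,994.79

Nominal value at maturity: R$72,885 × (1 + 9.5%)^6 ≈ R$125,638.54.
Price-level factor over 6 years: 1.056 × 1.012 × 1.0471 × 1.074 × 1.050 × 1.016 ≈ 1.2820940322.
Dividing the nominal maturity value by the price-level factor gives the value in today's money.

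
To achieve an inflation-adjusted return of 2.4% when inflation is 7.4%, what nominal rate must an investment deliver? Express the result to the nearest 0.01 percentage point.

By the Fisher equation, 1 + r_nom = (1 + 2.4%)(1 + 7.4%) = 1.024 × 1.074 = 1.099776.
So r_nom = 9.9776%.

9.98%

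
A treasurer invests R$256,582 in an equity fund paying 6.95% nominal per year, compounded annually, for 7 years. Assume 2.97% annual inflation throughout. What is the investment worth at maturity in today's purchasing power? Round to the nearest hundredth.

R$334,592.90

Nominal value at maturity: R$256,582 × (1 + 6.95%)^7 ≈ R$410,668.80.
Price-level factor over 7 years: (1 + 2.97%)^7 ≈ 1.2273685456.
The maturity value deflated by that factor is the answer in today's purchasing power.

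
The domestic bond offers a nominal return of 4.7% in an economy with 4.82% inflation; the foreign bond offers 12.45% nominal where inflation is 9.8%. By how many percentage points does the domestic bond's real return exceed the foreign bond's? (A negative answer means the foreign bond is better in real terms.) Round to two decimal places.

The domestic bond real return: 1.047/1.0482 − 1 = -0.114%.
The foreign bond real return: 1.1245/1.098 − 1 = 2.413%.
Difference: -0.114 − 2.413 = -2.527 pp.

-2.53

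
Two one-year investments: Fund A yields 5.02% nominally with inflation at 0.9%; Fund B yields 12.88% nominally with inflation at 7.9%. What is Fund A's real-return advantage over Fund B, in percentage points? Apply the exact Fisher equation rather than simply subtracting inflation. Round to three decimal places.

-0.532

Fund A real return: 1.0502/1.009 − 1 = 4.0833%.
Fund B real return: 1.1288/1.079 − 1 = 4.6154%.
Difference: 4.0833 − 4.6154 = -0.5321 pp.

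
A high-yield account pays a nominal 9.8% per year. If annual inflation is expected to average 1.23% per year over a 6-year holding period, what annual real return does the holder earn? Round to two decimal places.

With constant rates the annual real return is the same each year: (1+9.8%)/(1+1.23%) − 1 = 0.08466.

8.47%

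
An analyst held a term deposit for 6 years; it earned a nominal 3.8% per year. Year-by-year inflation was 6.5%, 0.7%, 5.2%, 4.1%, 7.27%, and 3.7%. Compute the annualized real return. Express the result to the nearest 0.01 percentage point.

Cumulative inflation factor: 1.065 × 1.007 × 1.052 × 1.041 × 1.0727 × 1.037 ≈ 1.30648.
Nominal growth factor: 1.25079. Real growth factor = 1.25079 / 1.30648 ≈ 0.95737.
Annualized: 0.95737^(1/6) − 1 ≈ -0.00723.

-0.72%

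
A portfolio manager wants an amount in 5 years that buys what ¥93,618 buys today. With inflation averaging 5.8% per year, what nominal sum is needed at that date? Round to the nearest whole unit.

Cumulative price-level factor: (1+5.8%)^5 ≈ 1.3256483588.
Multiplying ¥93,618 by the price-level factor gives the future nominal sum.

¥124,105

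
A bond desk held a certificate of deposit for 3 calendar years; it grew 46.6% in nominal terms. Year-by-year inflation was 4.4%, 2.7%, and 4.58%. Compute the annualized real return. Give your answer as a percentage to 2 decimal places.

9.35%

Cumulative inflation factor: 1.044 × 1.027 × 1.0458 ≈ 1.12129.
Nominal growth factor: 1.46600. Real growth factor = 1.46600 / 1.12129 ≈ 1.30742.
Annualized: 1.30742^(1/3) − 1 ≈ 0.09346.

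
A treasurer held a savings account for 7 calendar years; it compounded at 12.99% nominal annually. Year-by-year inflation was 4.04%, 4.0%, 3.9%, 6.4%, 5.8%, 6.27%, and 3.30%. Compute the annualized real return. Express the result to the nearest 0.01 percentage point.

Cumulative inflation factor: 1.0404 × 1.040 × 1.039 × 1.064 × 1.058 × 1.0627 × 1.0330 ≈ 1.38927.
Nominal growth factor: 2.35115. Real growth factor = 2.35115 / 1.38927 ≈ 1.69236.
Annualized: 1.69236^(1/7) − 1 ≈ 0.07806.

7.81%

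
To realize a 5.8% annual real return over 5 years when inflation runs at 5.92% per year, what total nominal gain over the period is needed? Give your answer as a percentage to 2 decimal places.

76.73%

Required annual nominal rate: (1+5.8%)(1+5.92%) − 1 = 12.06336%.
Cumulative over 5 years: (1 + 0.1206336)^5 − 1 ≈ 0.76733.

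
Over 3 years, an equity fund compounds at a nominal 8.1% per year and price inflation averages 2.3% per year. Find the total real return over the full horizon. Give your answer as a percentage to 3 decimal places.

The annual real rate is (1+8.1%)/(1+2.3%) − 1 = 5.6696%.
Compounded over 3 years: (1 + 0.056696)^3 − 1 ≈ 0.17991.

17.991%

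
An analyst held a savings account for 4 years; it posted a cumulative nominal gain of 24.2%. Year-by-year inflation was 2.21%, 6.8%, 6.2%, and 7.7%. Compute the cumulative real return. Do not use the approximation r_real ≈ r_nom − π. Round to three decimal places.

Cumulative inflation factor: 1.0221 × 1.068 × 1.062 × 1.077 ≈ 1.24855.
Nominal growth factor: 1.24200. Real growth factor = 1.24200 / 1.24855 ≈ 0.99476.
Total real return ≈ -0.5244%.

-0.524%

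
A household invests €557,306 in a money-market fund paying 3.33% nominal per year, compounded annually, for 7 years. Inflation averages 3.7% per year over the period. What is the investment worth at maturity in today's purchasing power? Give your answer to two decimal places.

€543,534.89

Nominal value at maturity: €557,306 × (1 + 3.33%)^7 ≈ €700,936.58.
Price-level factor over 7 years: (1 + 3.7%)^7 ≈ 1.2895889249.
Dividing the nominal maturity value by the price-level factor gives the value in today's money.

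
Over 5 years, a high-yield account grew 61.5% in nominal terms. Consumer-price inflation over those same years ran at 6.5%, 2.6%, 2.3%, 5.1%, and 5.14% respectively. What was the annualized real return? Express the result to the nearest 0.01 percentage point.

5.51%

Cumulative inflation factor: 1.065 × 1.026 × 1.023 × 1.051 × 1.0514 ≈ 1.23522.
Nominal growth factor: 1.61500. Real growth factor = 1.61500 / 1.23522 ≈ 1.30746.
Annualized: 1.30746^(1/5) − 1 ≈ 0.05508.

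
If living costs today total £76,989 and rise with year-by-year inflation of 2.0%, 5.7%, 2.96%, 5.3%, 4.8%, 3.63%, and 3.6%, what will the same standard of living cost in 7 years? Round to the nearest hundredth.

£101,252.86

Cumulative price-level factor: 1.020 × 1.057 × 1.0296 × 1.053 × 1.048 × 1.0363 × 1.036 ≈ 1.3151600268.
The nominal amount required is £76,989 scaled up by that factor.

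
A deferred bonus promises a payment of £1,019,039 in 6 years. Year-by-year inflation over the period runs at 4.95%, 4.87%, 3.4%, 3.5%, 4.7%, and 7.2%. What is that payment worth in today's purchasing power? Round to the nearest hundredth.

£770,823.13

Price-level factor over 6 years: 1.0495 × 1.0487 × 1.034 × 1.035 × 1.047 × 1.072 ≈ 1.3220140371.
Purchasing power today: £1,019,039 divided by that factor.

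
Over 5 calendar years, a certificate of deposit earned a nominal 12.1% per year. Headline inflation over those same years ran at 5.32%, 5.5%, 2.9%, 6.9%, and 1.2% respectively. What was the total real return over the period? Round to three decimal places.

Cumulative inflation factor: 1.0532 × 1.055 × 1.029 × 1.069 × 1.012 ≈ 1.23691.
Nominal growth factor: 1.77022. Real growth factor = 1.77022 / 1.23691 ≈ 1.43117.
Total real return ≈ 43.1170%.

43.117%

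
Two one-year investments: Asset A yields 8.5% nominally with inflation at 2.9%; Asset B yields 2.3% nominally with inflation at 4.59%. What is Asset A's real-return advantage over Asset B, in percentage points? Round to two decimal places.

7.63

Asset A real return: 1.085/1.029 − 1 = 5.442%.
Asset B real return: 1.023/1.0459 − 1 = -2.190%.
Difference: 5.442 − (-2.190) = 7.632 pp.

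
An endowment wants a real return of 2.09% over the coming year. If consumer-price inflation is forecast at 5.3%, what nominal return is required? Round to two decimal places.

7.50%

By the Fisher equation, 1 + r_nom = (1 + 2.09%)(1 + 5.3%) = 1.0209 × 1.053 = 1.0750077.
So r_nom = 7.50077%.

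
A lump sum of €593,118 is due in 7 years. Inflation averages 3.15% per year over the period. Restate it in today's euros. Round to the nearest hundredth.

€477,371.49

Price-level factor over 7 years: (1 + 3.15%)^7 ≈ 1.2424663234.
Purchasing power today: €593,118 divided by that factor.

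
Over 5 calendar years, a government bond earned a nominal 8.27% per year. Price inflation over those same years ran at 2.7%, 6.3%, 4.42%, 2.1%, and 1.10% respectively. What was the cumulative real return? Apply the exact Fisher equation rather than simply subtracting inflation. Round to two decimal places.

26.44%

Cumulative inflation factor: 1.027 × 1.063 × 1.0442 × 1.021 × 1.0110 ≈ 1.17670.
Nominal growth factor: 1.48779. Real growth factor = 1.48779 / 1.17670 ≈ 1.26438.
Total real return ≈ 26.4376%.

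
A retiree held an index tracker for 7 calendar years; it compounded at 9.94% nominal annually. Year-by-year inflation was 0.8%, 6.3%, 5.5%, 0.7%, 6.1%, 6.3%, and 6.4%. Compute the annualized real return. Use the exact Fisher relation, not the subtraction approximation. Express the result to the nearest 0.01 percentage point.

5.15%

Cumulative inflation factor: 1.008 × 1.063 × 1.055 × 1.007 × 1.061 × 1.063 × 1.064 ≈ 1.36605.
Nominal growth factor: 1.94129. Real growth factor = 1.94129 / 1.36605 ≈ 1.42110.
Annualized: 1.42110^(1/7) − 1 ≈ 0.05149.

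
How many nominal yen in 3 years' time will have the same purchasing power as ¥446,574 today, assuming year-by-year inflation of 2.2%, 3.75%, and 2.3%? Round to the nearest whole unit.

¥484,404

Cumulative price-level factor: 1.022 × 1.0375 × 1.023 = 1.084712475.
Multiplying ¥446,574 by the price-level factor gives the future nominal sum.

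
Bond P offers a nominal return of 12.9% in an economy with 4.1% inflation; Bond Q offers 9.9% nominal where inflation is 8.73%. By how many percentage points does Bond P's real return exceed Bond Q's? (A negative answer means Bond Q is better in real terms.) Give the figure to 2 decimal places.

Bond P real return: 1.129/1.041 − 1 = 8.453%.
Bond Q real return: 1.099/1.0873 − 1 = 1.076%.
Difference: 8.453 − 1.076 = 7.377 pp.

7.38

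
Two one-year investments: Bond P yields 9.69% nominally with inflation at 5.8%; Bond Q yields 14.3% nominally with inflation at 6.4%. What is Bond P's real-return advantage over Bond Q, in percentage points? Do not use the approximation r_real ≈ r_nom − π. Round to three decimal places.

Bond P real return: 1.0969/1.058 − 1 = 3.6767%.
Bond Q real return: 1.143/1.064 − 1 = 7.4248%.
Difference: 3.6767 − 7.4248 = -3.7481 pp.

-3.748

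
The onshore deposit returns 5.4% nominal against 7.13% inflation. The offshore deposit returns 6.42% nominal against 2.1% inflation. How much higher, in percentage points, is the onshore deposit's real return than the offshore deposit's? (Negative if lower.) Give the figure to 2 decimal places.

The onshore deposit real return: 1.054/1.0713 − 1 = -1.615%.
The offshore deposit real return: 1.0642/1.021 − 1 = 4.231%.
Difference: -1.615 − 4.231 = -5.846 pp.

-5.85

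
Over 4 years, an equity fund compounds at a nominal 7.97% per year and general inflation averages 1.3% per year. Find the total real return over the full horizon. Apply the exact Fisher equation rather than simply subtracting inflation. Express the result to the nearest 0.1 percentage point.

29.1%

The annual real rate is (1+7.97%)/(1+1.3%) − 1 = 6.5844%.
Compounded over 4 years: (1 + 0.065844)^4 − 1 ≈ 0.29055.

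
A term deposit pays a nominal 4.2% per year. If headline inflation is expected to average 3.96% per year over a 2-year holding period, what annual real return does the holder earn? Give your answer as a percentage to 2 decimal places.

0.23%

With constant rates the annual real return is the same each year: (1+4.2%)/(1+3.96%) − 1 = 0.00231.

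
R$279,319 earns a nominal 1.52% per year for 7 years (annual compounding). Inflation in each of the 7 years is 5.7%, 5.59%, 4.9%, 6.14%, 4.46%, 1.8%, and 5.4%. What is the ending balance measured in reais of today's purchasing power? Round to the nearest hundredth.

R$222,879.94

Nominal value at maturity: R$279,319 × (1 + 1.52%)^7 ≈ R$310,428.61.
Price-level factor over 7 years: 1.057 × 1.0559 × 1.049 × 1.0614 × 1.0446 × 1.018 × 1.054 ≈ 1.3928064171.
Dividing the nominal maturity value by the price-level factor gives the value in today's money.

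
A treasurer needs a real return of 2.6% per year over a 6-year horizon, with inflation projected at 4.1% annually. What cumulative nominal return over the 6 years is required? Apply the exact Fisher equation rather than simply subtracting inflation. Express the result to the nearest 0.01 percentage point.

48.45%

Required annual nominal rate: (1+2.6%)(1+4.1%) − 1 = 6.8066%.
Cumulative over 6 years: (1 + 0.068066)^6 − 1 ≈ 0.48453.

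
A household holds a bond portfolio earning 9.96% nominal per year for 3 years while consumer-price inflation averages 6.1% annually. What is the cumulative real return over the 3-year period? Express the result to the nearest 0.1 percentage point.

11.3%

The annual real rate is (1+9.96%)/(1+6.1%) − 1 = 3.6381%.
Compounded over 3 years: (1 + 0.036381)^3 − 1 ≈ 0.11316.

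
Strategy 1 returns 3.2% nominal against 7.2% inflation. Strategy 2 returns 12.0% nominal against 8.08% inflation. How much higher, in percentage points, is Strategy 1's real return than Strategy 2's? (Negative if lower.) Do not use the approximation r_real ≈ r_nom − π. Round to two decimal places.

-7.36

Strategy 1 real return: 1.032/1.072 − 1 = -3.731%.
Strategy 2 real return: 1.120/1.0808 − 1 = 3.627%.
Difference: -3.731 − 3.627 = -7.358 pp.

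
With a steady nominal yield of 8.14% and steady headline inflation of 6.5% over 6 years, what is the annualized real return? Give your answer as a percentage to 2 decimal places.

1.54%

With constant rates the annual real return is the same each year: (1+8.14%)/(1+6.5%) − 1 = 0.01540.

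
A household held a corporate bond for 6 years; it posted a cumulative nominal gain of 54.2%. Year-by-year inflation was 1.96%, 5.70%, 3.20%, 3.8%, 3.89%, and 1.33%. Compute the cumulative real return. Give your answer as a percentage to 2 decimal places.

Cumulative inflation factor: 1.0196 × 1.0570 × 1.0320 × 1.038 × 1.0389 × 1.0133 ≈ 1.21533.
Nominal growth factor: 1.54200. Real growth factor = 1.54200 / 1.21533 ≈ 1.26879.
Total real return ≈ 26.8793%.

26.88%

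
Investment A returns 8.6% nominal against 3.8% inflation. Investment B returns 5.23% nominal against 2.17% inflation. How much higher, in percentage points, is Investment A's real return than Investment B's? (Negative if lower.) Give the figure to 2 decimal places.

1.63

Investment A real return: 1.086/1.038 − 1 = 4.624%.
Investment B real return: 1.0523/1.0217 − 1 = 2.995%.
Difference: 4.624 − 2.995 = 1.629 pp.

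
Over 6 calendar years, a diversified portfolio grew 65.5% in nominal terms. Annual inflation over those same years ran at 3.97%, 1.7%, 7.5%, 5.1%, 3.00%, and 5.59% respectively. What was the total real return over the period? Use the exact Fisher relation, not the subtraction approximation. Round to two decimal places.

27.38%

Cumulative inflation factor: 1.0397 × 1.017 × 1.075 × 1.051 × 1.0300 × 1.0559 ≈ 1.29927.
Nominal growth factor: 1.65500. Real growth factor = 1.65500 / 1.29927 ≈ 1.27379.
Total real return ≈ 27.3790%.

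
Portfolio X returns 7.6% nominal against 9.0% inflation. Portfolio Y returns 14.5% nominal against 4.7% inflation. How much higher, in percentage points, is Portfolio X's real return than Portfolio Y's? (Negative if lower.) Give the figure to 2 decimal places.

Portfolio X real return: 1.076/1.090 − 1 = -1.284%.
Portfolio Y real return: 1.145/1.047 − 1 = 9.360%.
Difference: -1.284 − 9.360 = -10.644 pp.

-10.64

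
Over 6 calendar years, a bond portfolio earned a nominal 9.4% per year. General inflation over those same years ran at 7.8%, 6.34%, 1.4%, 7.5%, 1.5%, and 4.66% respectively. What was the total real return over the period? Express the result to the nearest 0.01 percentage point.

29.15%

Cumulative inflation factor: 1.078 × 1.0634 × 1.014 × 1.075 × 1.015 × 1.0466 ≈ 1.32742.
Nominal growth factor: 1.71437. Real growth factor = 1.71437 / 1.32742 ≈ 1.29150.
Total real return ≈ 29.1503%.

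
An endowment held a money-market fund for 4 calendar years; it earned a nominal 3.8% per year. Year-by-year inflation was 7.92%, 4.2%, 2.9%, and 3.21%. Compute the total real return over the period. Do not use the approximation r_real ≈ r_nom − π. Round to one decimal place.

-2.8%

Cumulative inflation factor: 1.0792 × 1.042 × 1.029 × 1.0321 ≈ 1.19428.
Nominal growth factor: 1.16089. Real growth factor = 1.16089 / 1.19428 ≈ 0.97204.
Total real return ≈ -2.7963%.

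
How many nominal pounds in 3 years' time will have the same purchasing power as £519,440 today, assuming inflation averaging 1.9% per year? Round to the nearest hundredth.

Cumulative price-level factor: (1+1.9%)^3 = 1.058089859.
Multiplying £519,440 by the price-level factor gives the future nominal sum.

£549,614.20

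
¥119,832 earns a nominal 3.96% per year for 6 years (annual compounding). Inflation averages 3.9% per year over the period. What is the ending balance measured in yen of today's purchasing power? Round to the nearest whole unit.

Nominal value at maturity: ¥119,832 × (1 + 3.96%)^6 ≈ ¥151,276.
Price-level factor over 6 years: (1 + 3.9%)^6 ≈ 1.2580366265.
The maturity value deflated by that factor is the answer in today's purchasing power.

¥120,248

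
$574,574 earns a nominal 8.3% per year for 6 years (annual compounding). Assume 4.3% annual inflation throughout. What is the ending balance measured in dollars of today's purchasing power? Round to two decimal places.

$720,129.93

Nominal value at maturity: $574,574 × (1 + 8.3%)^6 ≈ $927,078.93.
Price-level factor over 6 years: (1 + 4.3%)^6 ≈ 1.2873773104.
Dividing the nominal maturity value by the price-level factor gives the value in today's money.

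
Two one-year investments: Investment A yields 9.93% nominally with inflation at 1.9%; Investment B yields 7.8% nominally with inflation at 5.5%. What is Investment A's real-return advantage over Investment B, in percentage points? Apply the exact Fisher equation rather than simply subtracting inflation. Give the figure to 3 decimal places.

Investment A real return: 1.0993/1.019 − 1 = 7.8803%.
Investment B real return: 1.078/1.055 − 1 = 2.1801%.
Difference: 7.8803 − 2.1801 = 5.7002 pp.

5.700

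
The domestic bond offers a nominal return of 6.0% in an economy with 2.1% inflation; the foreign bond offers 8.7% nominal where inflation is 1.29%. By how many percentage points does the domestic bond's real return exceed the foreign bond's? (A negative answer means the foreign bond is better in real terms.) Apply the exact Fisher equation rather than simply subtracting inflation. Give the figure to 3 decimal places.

The domestic bond real return: 1.060/1.021 − 1 = 3.8198%.
The foreign bond real return: 1.087/1.0129 − 1 = 7.3156%.
Difference: 3.8198 − 7.3156 = -3.4958 pp.

-3.496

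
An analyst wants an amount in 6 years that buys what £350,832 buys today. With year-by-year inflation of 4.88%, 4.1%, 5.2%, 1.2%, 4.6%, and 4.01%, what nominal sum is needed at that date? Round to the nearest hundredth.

£443,655.27

Cumulative price-level factor: 1.0488 × 1.041 × 1.052 × 1.012 × 1.046 × 1.0401 ≈ 1.2645803858.
Multiplying £350,832 by the price-level factor gives the future nominal sum.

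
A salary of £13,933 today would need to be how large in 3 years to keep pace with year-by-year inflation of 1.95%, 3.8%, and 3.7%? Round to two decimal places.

£15,290.02

Cumulative price-level factor: 1.0195 × 1.038 × 1.037 = 1.097395917.
Multiplying £13,933 by the price-level factor gives the future nominal sum.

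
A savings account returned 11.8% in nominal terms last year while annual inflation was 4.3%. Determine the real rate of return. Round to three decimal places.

Real return via the Fisher equation: (1 + 11.8%)/(1 + 4.3%) − 1 = 1.118/1.043 − 1 ≈ 0.07191.

7.191%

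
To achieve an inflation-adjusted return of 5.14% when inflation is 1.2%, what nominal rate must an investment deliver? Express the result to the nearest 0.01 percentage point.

6.40%

By the Fisher equation, 1 + r_nom = (1 + 5.14%)(1 + 1.2%) = 1.0514 × 1.012 = 1.0640168.
So r_nom = 6.40168%.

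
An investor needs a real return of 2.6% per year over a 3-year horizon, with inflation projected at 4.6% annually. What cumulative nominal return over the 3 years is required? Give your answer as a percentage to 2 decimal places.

23.61%

Required annual nominal rate: (1+2.6%)(1+4.6%) − 1 = 7.3196%.
Cumulative over 3 years: (1 + 0.073196)^3 − 1 ≈ 0.23605.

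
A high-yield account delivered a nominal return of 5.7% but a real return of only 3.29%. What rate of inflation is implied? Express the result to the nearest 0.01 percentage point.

From (1+r_nom) = (1+r_real)(1+π), we get 1+π = (1 + 5.7%)/(1 + 3.29%) = 1.057/1.0329 ≈ 1.02333.
So π ≈ 2.3332%.

2.33%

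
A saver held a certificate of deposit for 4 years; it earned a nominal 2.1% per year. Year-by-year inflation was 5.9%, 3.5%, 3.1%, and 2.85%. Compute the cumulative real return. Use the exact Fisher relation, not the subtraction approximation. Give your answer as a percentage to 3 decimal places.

-6.502%

Cumulative inflation factor: 1.059 × 1.035 × 1.031 × 1.0285 ≈ 1.16225.
Nominal growth factor: 1.08668. Real growth factor = 1.08668 / 1.16225 ≈ 0.93498.
Total real return ≈ -6.5017%.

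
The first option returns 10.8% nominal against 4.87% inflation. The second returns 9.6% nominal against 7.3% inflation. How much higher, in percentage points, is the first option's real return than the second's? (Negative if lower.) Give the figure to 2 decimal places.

3.51

The first option real return: 1.108/1.0487 − 1 = 5.655%.
The second real return: 1.096/1.073 − 1 = 2.144%.
Difference: 5.655 − 2.144 = 3.511 pp.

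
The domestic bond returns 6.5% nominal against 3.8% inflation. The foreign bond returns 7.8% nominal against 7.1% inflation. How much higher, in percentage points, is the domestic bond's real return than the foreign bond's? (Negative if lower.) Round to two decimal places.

1.95

The domestic bond real return: 1.065/1.038 − 1 = 2.601%.
The foreign bond real return: 1.078/1.071 − 1 = 0.654%.
Difference: 2.601 − 0.654 = 1.947 pp.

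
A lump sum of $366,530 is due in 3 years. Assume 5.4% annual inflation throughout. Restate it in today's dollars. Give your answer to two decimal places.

$313,031.25

Price-level factor over 3 years: (1 + 5.4%)^3 = 1.170905464.
Purchasing power today: $366,530 divided by that factor.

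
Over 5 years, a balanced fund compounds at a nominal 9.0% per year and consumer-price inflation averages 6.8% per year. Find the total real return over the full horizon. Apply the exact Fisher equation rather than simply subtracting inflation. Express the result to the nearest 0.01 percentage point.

The annual real rate is (1+9.0%)/(1+6.8%) − 1 = 2.0599%.
Compounded over 5 years: (1 + 0.020599)^5 − 1 ≈ 0.10733.

10.73%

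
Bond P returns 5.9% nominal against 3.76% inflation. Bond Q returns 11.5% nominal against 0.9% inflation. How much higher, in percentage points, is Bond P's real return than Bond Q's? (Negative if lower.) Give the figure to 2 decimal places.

Bond P real return: 1.059/1.0376 − 1 = 2.062%.
Bond Q real return: 1.115/1.009 − 1 = 10.505%.
Difference: 2.062 − 10.505 = -8.443 pp.

-8.44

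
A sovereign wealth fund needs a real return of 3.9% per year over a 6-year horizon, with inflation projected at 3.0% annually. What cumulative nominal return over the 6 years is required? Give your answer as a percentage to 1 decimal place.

50.2%

Required annual nominal rate: (1+3.9%)(1+3.0%) − 1 = 7.017%.
Cumulative over 6 years: (1 + 0.07017)^6 − 1 ≈ 0.50216.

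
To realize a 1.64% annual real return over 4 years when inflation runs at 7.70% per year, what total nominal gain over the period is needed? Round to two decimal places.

43.59%

Required annual nominal rate: (1+1.64%)(1+7.70%) − 1 = 9.46628%.
Cumulative over 4 years: (1 + 0.0946628)^4 − 1 ≈ 0.43589.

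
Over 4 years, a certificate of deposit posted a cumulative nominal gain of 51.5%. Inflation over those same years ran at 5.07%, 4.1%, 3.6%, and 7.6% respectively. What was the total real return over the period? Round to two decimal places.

Cumulative inflation factor: 1.0507 × 1.041 × 1.036 × 1.076 ≈ 1.21927.
Nominal growth factor: 1.51500. Real growth factor = 1.51500 / 1.21927 ≈ 1.24254.
Total real return ≈ 24.2542%.

24.25%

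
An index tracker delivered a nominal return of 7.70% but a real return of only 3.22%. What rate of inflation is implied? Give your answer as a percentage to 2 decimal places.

From (1+r_nom) = (1+r_real)(1+π), we get 1+π = (1 + 7.70%)/(1 + 3.22%) = 1.0770/1.0322 ≈ 1.04340.
So π ≈ 4.3402%.

4.34%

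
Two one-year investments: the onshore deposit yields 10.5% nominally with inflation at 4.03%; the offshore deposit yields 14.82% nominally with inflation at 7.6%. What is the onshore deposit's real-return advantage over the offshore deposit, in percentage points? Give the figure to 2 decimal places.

-0.49

The onshore deposit real return: 1.105/1.0403 − 1 = 6.219%.
The offshore deposit real return: 1.1482/1.076 − 1 = 6.710%.
Difference: 6.219 − 6.710 = -0.491 pp.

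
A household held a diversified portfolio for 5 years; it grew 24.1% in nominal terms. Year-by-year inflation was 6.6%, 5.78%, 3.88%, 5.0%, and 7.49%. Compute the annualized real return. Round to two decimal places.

-1.26%

Cumulative inflation factor: 1.066 × 1.0578 × 1.0388 × 1.050 × 1.0749 ≈ 1.32206.
Nominal growth factor: 1.24100. Real growth factor = 1.24100 / 1.32206 ≈ 0.93869.
Annualized: 0.93869^(1/5) − 1 ≈ -0.01257.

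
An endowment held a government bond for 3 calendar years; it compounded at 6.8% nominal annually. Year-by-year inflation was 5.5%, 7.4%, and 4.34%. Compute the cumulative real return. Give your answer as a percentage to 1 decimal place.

Cumulative inflation factor: 1.055 × 1.074 × 1.0434 ≈ 1.18225.
Nominal growth factor: 1.21819. Real growth factor = 1.21819 / 1.18225 ≈ 1.03040.
Total real return ≈ 3.0401%.

3.0%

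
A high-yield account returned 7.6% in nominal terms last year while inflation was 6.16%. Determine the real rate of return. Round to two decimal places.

1.36%

Real return via the Fisher equation: (1 + 7.6%)/(1 + 6.16%) − 1 = 1.076/1.0616 − 1 ≈ 0.01356.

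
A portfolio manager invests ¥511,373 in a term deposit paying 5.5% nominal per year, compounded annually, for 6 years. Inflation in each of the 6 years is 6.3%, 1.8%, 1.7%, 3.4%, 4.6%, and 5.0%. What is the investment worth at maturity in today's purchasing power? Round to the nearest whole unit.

¥564,169

Nominal value at maturity: ¥511,373 × (1 + 5.5%)^6 ≈ ¥705,103.
Price-level factor over 6 years: 1.063 × 1.018 × 1.017 × 1.034 × 1.046 × 1.050 ≈ 1.2498086261.
The maturity value deflated by that factor is the answer in today's purchasing power.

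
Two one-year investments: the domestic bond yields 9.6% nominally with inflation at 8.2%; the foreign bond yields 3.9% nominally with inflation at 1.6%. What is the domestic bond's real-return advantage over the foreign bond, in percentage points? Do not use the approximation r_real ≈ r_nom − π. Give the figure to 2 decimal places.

-0.97

The domestic bond real return: 1.096/1.082 − 1 = 1.294%.
The foreign bond real return: 1.039/1.016 − 1 = 2.264%.
Difference: 1.294 − 2.264 = -0.970 pp.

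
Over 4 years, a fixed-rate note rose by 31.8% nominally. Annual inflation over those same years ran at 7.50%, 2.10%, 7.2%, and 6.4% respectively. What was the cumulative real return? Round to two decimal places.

5.28%

Cumulative inflation factor: 1.0750 × 1.0210 × 1.072 × 1.064 ≈ 1.25190.
Nominal growth factor: 1.31800. Real growth factor = 1.31800 / 1.25190 ≈ 1.05280.
Total real return ≈ 5.2797%.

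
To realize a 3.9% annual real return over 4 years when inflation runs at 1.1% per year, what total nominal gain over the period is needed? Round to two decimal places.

Required annual nominal rate: (1+3.9%)(1+1.1%) − 1 = 5.0429%.
Cumulative over 4 years: (1 + 0.050429)^4 − 1 ≈ 0.21749.

21.75%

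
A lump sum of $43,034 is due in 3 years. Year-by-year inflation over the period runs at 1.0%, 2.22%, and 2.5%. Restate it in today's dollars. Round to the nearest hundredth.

Price-level factor over 3 years: 1.010 × 1.0222 × 1.025 = 1.05823255.
Purchasing power today: $43,034 divided by that factor.

$40,665.92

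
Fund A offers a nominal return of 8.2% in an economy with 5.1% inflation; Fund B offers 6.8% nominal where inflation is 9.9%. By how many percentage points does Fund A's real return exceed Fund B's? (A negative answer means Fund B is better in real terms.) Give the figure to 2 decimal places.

Fund A real return: 1.082/1.051 − 1 = 2.950%.
Fund B real return: 1.068/1.099 − 1 = -2.821%.
Difference: 2.950 − (-2.821) = 5.771 pp.

5.77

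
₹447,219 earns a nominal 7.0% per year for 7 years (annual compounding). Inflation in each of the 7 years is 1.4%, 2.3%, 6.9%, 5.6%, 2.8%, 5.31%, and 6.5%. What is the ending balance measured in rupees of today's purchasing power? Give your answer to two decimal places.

Nominal value at maturity: ₹447,219 × (1 + 7.0%)^7 ≈ ₹718,135.99.
Price-level factor over 7 years: 1.014 × 1.023 × 1.069 × 1.056 × 1.028 × 1.0531 × 1.065 ≈ 1.3501050052.
Dividing the nominal maturity value by the price-level factor gives the value in today's money.

₹531,911.21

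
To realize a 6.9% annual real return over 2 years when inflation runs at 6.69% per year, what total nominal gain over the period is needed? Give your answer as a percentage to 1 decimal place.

30.1%

Required annual nominal rate: (1+6.9%)(1+6.69%) − 1 = 14.05161%.
Cumulative over 2 years: (1 + 0.1405161)^2 − 1 ≈ 0.30078.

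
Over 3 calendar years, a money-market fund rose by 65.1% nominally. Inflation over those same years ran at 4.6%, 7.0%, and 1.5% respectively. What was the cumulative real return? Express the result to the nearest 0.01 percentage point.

45.33%

Cumulative inflation factor: 1.046 × 1.070 × 1.015 ≈ 1.13601.
Nominal growth factor: 1.65100. Real growth factor = 1.65100 / 1.13601 ≈ 1.45333.
Total real return ≈ 45.3334%.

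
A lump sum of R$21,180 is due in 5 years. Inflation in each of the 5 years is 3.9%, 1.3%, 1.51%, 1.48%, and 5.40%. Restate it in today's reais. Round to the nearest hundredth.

R$18,534.08

Price-level factor over 5 years: 1.039 × 1.013 × 1.0151 × 1.0148 × 1.0540 ≈ 1.1427596309.
Purchasing power today: R$21,180 divided by that factor.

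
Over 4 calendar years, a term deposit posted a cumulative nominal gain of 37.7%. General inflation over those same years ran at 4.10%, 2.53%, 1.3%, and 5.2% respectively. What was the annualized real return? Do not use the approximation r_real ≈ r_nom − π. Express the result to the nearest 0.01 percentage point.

Cumulative inflation factor: 1.0410 × 1.0253 × 1.013 × 1.052 ≈ 1.13744.
Nominal growth factor: 1.37700. Real growth factor = 1.37700 / 1.13744 ≈ 1.21062.
Annualized: 1.21062^(1/4) − 1 ≈ 0.04894.

4.89%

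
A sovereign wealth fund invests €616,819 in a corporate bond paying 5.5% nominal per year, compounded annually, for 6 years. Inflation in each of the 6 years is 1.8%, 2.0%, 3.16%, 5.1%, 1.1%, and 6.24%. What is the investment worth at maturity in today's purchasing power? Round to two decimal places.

Nominal value at maturity: €616,819 × (1 + 5.5%)^6 ≈ €850,496.44.
Price-level factor over 6 years: 1.018 × 1.020 × 1.0316 × 1.051 × 1.011 × 1.0624 ≈ 1.2092085711.
The maturity value deflated by that factor is the answer in today's purchasing power.

€703,349.66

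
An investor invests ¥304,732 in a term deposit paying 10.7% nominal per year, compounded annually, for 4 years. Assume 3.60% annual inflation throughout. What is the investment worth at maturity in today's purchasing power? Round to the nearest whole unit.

¥397,255

Nominal value at maturity: ¥304,732 × (1 + 10.7%)^4 ≈ ¥457,624.
Price-level factor over 4 years: (1 + 3.60%)^4 ≈ 1.1519643036.
The maturity value deflated by that factor is the answer in today's purchasing power.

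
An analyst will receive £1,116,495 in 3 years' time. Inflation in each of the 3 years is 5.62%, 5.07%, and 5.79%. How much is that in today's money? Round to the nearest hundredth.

£951,014.79

Price-level factor over 3 years: 1.0562 × 1.0507 × 1.0579 ≈ 1.1740038268.
Purchasing power today: £1,116,495 divided by that factor.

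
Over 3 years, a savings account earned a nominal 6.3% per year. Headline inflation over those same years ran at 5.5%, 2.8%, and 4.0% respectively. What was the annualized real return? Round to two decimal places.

2.12%

Cumulative inflation factor: 1.055 × 1.028 × 1.040 ≈ 1.12792.
Nominal growth factor: 1.20116. Real growth factor = 1.20116 / 1.12792 ≈ 1.06493.
Annualized: 1.06493^(1/3) − 1 ≈ 0.02119.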